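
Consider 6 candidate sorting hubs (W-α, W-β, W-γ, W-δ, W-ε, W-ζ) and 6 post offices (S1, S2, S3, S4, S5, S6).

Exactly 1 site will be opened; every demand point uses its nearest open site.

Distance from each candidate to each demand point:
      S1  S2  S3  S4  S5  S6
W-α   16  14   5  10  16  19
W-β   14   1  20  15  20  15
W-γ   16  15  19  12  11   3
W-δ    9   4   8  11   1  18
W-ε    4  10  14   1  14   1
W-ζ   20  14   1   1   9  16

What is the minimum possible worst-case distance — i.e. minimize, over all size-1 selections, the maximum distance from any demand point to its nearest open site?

Open {W-ε}.
  Farthest demand point is S3 at distance 14 (to W-ε); all others are ≤ 14.
With {W-δ} the worst case is 18.
With {W-α} the worst case is 19.
No size-1 selection achieves below 14.

14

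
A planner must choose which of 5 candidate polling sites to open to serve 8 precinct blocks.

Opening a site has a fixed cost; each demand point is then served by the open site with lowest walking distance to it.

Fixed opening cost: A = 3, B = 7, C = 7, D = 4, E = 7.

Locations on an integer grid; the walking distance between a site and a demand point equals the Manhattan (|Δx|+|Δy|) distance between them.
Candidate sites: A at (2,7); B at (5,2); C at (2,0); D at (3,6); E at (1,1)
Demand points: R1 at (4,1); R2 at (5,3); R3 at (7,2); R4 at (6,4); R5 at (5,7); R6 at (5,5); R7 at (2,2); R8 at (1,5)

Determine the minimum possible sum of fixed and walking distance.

Open {A, B}: assign each demand point to its cheapest open site.
  R1→B 2, R2→B 1, R3→B 2, R4→B 3, R5→A 3, R6→B 3, R7→B 3, R8→A 3
  walking distance 20, fixed 10 → total 30.
Compare {B, D}: walking distance 20 + fixed 11 = 31.
Compare {B}: walking distance 26 + fixed 7 = 33.
Compare {A, B, D}: walking distance 20 + fixed 14 = 34.
All other subsets cost ≥ 31. Minimum total cost: 30.

30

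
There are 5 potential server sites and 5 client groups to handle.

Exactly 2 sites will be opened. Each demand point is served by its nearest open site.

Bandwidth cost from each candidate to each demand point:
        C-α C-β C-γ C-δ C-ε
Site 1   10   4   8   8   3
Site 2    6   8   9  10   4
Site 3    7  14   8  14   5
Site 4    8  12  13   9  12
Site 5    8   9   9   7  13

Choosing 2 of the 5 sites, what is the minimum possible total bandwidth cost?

29

Open {Site 1, Site 2}.
  C-α→Site 2 6, C-β→Site 1 4, C-γ→Site 1 8, C-δ→Site 1 8, C-ε→Site 1 3  ⇒ total 29.
Compare {Site 1, Site 3}: total 30.
Compare {Site 1, Site 5}: total 30.
No size-2 selection does better; minimum is 29.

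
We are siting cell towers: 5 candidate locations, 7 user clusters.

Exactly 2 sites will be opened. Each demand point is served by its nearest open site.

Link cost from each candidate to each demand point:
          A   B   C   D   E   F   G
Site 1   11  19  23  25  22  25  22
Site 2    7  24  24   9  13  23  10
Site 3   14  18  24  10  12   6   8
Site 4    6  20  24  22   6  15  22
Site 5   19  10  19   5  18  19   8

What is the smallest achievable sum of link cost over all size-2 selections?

69

Open {Site 4, Site 5}.
  A→Site 4 6, B→Site 5 10, C→Site 5 19, D→Site 5 5, E→Site 4 6, F→Site 4 15, G→Site 5 8  ⇒ total 69.
Compare {Site 3, Site 5}: total 74.
Compare {Site 3, Site 4}: total 78.
No size-2 selection does better; minimum is 69.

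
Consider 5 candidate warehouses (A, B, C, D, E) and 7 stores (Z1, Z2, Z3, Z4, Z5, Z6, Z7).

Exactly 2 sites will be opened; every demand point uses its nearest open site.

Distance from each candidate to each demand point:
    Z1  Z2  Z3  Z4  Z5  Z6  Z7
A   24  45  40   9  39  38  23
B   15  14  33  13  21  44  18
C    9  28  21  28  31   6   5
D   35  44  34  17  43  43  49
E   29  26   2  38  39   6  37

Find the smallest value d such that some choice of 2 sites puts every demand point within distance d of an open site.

Open {B, C}.
  Farthest demand point is Z3 at distance 21 (to C); all others are ≤ 21.
With {B, E} the worst case is 21.
With {A, C} the worst case is 31.
No size-2 selection achieves below 21.

21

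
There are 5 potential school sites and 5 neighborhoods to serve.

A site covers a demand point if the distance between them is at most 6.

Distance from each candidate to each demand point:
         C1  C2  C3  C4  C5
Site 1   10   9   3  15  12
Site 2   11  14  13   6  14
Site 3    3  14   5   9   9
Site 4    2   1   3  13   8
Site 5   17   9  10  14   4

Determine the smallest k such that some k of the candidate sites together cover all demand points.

3

Coverage sets (demand points within 6 of each site):
  Site 1: {C3}
  Site 2: {C4}
  Site 3: {C1, C3}
  Site 4: {C1, C2, C3}
  Site 5: {C5}
No 2 sites suffice: every size-2 union leaves at least one demand point uncovered.
But {Site 2, Site 4, Site 5} covers everything, so the minimum is 3.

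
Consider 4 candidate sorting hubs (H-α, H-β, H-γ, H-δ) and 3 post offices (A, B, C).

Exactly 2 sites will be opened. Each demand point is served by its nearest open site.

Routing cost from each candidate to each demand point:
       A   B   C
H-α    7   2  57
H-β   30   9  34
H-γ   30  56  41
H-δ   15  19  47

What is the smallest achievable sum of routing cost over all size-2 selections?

43

Open {H-α, H-β}.
  A→H-α 7, B→H-α 2, C→H-β 34  ⇒ total 43.
Compare {H-α, H-γ}: total 50.
Compare {H-α, H-δ}: total 56.
No size-2 selection does better; minimum is 43.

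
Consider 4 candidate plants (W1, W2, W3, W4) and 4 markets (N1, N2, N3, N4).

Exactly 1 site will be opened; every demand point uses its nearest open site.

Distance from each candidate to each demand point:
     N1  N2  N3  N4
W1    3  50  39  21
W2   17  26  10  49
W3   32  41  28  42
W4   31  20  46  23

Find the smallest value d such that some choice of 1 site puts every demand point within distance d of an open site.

Open {W3}.
  Farthest demand point is N4 at distance 42 (to W3); all others are ≤ 42.
With {W4} the worst case is 46.
With {W2} the worst case is 49.
No size-1 selection achieves below 42.

42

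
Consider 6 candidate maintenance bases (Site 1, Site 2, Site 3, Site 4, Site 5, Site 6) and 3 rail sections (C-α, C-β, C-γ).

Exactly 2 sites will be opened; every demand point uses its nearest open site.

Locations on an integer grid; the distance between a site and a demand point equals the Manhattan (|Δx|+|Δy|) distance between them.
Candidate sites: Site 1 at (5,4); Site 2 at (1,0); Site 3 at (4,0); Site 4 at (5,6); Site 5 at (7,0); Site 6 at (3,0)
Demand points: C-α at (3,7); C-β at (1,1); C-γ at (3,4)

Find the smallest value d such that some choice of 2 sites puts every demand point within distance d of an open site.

4

Open {Site 2, Site 4}.
  Farthest demand point is C-γ at distance 4 (to Site 4); all others are ≤ 4.
With {Site 3, Site 4} the worst case is 4.
With {Site 4, Site 6} the worst case is 4.
No size-2 selection achieves below 4.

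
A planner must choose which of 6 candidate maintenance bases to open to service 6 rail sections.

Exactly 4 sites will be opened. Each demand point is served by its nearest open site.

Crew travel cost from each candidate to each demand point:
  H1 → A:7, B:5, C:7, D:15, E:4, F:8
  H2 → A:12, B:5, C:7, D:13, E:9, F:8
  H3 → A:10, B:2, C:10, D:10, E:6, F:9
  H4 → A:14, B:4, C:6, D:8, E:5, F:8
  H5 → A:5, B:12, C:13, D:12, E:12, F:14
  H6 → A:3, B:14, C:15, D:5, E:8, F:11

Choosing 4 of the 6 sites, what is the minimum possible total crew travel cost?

Open {H1, H3, H4, H6}.
  A→H6 3, B→H3 2, C→H4 6, D→H6 5, E→H1 4, F→H1 8  ⇒ total 28.
Compare {H1, H2, H3, H6}: total 29.
Compare {H1, H3, H5, H6}: total 29.
No size-4 selection does better; minimum is 28.

28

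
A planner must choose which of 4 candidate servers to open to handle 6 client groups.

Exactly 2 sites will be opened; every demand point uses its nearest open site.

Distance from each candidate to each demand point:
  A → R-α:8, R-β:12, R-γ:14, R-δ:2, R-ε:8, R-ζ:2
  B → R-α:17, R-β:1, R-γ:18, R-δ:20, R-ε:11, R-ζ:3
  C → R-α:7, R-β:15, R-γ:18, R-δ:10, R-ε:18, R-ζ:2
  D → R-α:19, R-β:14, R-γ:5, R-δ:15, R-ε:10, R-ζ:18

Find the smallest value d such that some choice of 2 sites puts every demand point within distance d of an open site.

Open {A, D}.
  Farthest demand point is R-β at distance 12 (to A); all others are ≤ 12.
With {A, B} the worst case is 14.
With {A, C} the worst case is 14.
No size-2 selection achieves below 12.

12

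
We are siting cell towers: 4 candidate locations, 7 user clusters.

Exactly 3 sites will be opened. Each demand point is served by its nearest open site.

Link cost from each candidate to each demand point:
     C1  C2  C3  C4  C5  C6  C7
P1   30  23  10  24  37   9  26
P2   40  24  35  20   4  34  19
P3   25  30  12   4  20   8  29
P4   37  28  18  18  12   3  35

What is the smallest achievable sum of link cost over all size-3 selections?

91

Open {P2, P3, P4}.
  C1→P3 25, C2→P2 24, C3→P3 12, C4→P3 4, C5→P2 4, C6→P4 3, C7→P2 19  ⇒ total 91.
Compare {P1, P2, P3}: total 93.
Compare {P1, P3, P4}: total 103.
No size-3 selection does better; minimum is 91.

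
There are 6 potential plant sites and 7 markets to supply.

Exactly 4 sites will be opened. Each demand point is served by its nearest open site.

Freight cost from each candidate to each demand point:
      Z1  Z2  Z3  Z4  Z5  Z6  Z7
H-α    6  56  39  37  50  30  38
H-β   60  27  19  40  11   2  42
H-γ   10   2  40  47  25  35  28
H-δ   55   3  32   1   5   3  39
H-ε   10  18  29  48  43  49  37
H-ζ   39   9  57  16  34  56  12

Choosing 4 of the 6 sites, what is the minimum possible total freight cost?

Open {H-α, H-β, H-δ, H-ζ}.
  Z1→H-α 6, Z2→H-δ 3, Z3→H-β 19, Z4→H-δ 1, Z5→H-δ 5, Z6→H-β 2, Z7→H-ζ 12  ⇒ total 48.
Compare {H-β, H-γ, H-δ, H-ζ}: total 51.
Compare {H-β, H-δ, H-ε, H-ζ}: total 52.
No size-4 selection does better; minimum is 48.

48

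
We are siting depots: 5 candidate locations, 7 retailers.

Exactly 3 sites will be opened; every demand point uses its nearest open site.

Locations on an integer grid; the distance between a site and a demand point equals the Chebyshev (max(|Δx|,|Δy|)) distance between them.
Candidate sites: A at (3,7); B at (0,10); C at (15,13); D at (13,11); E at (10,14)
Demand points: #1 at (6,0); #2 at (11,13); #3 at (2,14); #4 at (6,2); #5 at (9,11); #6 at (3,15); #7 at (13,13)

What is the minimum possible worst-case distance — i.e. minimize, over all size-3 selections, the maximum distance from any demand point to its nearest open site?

Open {A, B, C}.
  Farthest demand point is #1 at distance 7 (to A); all others are ≤ 7.
With {A, B, D} the worst case is 7.
With {A, B, E} the worst case is 7.
No size-3 selection achieves below 7.

7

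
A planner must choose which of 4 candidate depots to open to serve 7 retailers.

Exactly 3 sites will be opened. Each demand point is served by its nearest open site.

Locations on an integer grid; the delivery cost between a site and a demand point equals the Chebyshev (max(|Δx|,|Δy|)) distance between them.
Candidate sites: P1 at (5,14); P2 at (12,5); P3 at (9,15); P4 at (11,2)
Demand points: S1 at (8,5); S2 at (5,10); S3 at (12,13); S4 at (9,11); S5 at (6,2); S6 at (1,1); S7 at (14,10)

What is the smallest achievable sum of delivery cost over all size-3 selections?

34

Open {P1, P3, P4}.
  S1→P4 3, S2→P1 4, S3→P3 3, S4→P1 4, S5→P4 5, S6→P4 10, S7→P3 5  ⇒ total 34.
Compare {P2, P3, P4}: total 35.
Compare {P1, P2, P3}: total 37.
No size-3 selection does better; minimum is 34.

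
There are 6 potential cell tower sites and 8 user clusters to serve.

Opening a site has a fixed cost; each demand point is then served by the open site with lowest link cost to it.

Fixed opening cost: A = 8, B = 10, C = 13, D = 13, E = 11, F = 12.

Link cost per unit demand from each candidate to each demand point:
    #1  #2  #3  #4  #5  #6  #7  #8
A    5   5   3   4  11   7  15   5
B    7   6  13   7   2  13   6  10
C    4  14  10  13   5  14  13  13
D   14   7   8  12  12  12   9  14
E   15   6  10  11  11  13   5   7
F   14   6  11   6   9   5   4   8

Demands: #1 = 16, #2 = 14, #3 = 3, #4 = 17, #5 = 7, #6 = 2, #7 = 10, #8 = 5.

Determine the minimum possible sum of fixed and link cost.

Open {A, B, C, F}: assign each demand point to its cheapest open site.
  #1→C 16×4=64, #2→A 14×5=70, #3→A 3×3=9, #4→A 17×4=68, #5→B 7×2=14, #6→F 2×5=10, #7→F 10×4=40, #8→A 5×5=25
  link cost 300, fixed 43 → total 343.
Compare {A, B, F}: link cost 316 + fixed 30 = 346.
Compare {A, C, F}: link cost 321 + fixed 33 = 354.
Compare {A, B, C, E, F}: link cost 300 + fixed 54 = 354.
All other subsets cost ≥ 346. Minimum total cost: 343.

343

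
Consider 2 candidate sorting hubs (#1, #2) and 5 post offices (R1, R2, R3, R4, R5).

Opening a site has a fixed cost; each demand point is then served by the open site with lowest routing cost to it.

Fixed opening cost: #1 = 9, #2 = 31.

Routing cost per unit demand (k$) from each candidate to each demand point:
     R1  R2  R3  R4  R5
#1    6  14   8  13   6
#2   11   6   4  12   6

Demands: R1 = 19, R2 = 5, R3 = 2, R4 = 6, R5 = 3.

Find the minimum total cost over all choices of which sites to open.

282

Open {#1, #2}: assign each demand point to its cheapest open site.
  R1→#1 19×6=114, R2→#2 5×6=30, R3→#2 2×4=8, R4→#2 6×12=72, R5→#1 3×6=18
  routing cost 242, fixed 40 → total 282.
Compare {#1}: routing cost 296 + fixed 9 = 305.
Compare {#2}: routing cost 337 + fixed 31 = 368.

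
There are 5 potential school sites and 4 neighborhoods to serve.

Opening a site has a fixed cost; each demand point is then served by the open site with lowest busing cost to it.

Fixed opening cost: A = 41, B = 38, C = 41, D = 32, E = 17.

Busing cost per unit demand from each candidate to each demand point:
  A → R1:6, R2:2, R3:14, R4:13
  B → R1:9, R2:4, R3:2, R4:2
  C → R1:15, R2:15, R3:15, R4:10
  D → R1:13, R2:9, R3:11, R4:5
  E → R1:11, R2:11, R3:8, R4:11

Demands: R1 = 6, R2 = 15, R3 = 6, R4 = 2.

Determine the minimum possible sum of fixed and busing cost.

Open {A, B}: assign each demand point to its cheapest open site.
  R1→A 6×6=36, R2→A 15×2=30, R3→B 6×2=12, R4→B 2×2=4
  busing cost 82, fixed 79 → total 161.
Compare {B}: busing cost 130 + fixed 38 = 168.
Compare {A, B, E}: busing cost 82 + fixed 96 = 178.
Compare {B, E}: busing cost 130 + fixed 55 = 185.
All other subsets cost ≥ 168. Minimum total cost: 161.

161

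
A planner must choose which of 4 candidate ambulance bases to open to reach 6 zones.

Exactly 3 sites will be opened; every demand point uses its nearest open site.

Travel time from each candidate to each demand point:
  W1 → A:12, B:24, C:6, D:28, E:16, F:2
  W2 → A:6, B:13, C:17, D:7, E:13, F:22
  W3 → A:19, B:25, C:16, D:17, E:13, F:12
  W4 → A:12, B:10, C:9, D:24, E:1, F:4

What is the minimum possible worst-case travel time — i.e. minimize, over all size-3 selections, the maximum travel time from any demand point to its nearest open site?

Open {W1, W2, W4}.
  Farthest demand point is B at travel time 10 (to W4); all others are ≤ 10.
With {W2, W3, W4} the worst case is 10.
With {W1, W2, W3} the worst case is 13.
No size-3 selection achieves below 10.

10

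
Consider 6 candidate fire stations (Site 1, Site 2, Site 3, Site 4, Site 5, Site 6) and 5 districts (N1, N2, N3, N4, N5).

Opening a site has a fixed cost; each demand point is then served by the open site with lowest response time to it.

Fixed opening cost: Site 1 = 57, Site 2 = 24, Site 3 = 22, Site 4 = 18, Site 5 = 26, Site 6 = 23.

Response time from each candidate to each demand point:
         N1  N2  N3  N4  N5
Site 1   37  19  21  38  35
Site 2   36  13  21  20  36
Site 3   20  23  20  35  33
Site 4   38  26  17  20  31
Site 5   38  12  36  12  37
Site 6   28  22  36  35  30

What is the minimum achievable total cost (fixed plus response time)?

145

Open {Site 3, Site 5}: assign each demand point to its cheapest open site.
  N1→Site 3 20, N2→Site 5 12, N3→Site 3 20, N4→Site 5 12, N5→Site 3 33
  response time 97, fixed 48 → total 145.
Compare {Site 2}: response time 126 + fixed 24 = 150.
Compare {Site 4}: response time 132 + fixed 18 = 150.
Compare {Site 3, Site 4}: response time 111 + fixed 40 = 151.
All other subsets cost ≥ 150. Minimum total cost: 145.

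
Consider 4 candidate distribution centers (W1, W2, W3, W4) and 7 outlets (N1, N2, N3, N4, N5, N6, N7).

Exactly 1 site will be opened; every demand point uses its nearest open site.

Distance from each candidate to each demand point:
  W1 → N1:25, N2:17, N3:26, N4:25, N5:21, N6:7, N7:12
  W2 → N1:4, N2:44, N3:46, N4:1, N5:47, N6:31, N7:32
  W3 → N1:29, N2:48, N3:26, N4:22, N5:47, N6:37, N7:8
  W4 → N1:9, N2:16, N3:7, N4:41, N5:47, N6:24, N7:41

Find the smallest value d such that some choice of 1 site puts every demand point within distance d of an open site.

Open {W1}.
  Farthest demand point is N3 at distance 26 (to W1); all others are ≤ 26.
With {W2} the worst case is 47.
With {W4} the worst case is 47.
No size-1 selection achieves below 26.

26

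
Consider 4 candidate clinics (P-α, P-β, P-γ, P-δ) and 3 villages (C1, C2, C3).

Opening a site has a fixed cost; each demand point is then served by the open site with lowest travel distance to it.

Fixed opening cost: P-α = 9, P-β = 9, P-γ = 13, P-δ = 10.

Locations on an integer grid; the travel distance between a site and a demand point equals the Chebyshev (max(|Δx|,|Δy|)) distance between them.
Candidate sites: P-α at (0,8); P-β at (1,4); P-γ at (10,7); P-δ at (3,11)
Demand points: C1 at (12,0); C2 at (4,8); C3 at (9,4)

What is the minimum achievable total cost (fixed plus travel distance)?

Open {P-γ}: assign each demand point to its cheapest open site.
  C1→P-γ 7, C2→P-γ 6, C3→P-γ 3
  travel distance 16, fixed 13 → total 29.
Compare {P-δ}: travel distance 21 + fixed 10 = 31.
Compare {P-β}: travel distance 23 + fixed 9 = 32.
Compare {P-α}: travel distance 25 + fixed 9 = 34.
All other subsets cost ≥ 31. Minimum total cost: 29.

29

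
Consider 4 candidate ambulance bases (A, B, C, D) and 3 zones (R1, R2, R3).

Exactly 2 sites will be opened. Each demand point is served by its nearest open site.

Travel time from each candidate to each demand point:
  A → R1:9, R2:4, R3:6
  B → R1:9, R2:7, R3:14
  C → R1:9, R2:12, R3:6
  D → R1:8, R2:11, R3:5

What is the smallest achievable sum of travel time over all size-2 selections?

Open {A, D}.
  R1→D 8, R2→A 4, R3→D 5  ⇒ total 17.
Compare {A, B}: total 19.
Compare {A, C}: total 19.
No size-2 selection does better; minimum is 17.

17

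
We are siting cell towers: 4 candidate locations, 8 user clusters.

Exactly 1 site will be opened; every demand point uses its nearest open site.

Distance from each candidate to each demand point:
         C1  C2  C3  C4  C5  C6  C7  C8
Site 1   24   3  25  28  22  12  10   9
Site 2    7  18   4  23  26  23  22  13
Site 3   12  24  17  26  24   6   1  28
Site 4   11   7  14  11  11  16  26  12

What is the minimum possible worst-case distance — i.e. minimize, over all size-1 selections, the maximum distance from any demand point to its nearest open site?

26

Open {Site 2}.
  Farthest demand point is C5 at distance 26 (to Site 2); all others are ≤ 26.
With {Site 4} the worst case is 26.
With {Site 1} the worst case is 28.
No size-1 selection achieves below 26.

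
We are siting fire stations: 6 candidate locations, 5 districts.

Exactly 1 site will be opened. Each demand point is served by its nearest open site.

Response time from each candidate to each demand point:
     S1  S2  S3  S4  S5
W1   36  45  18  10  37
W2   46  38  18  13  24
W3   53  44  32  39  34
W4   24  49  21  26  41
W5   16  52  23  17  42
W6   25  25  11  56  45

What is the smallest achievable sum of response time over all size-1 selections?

139

Open {W2}.
  S1→W2 46, S2→W2 38, S3→W2 18, S4→W2 13, S5→W2 24  ⇒ total 139.
Compare {W1}: total 146.
Compare {W5}: total 150.
No size-1 selection does better; minimum is 139.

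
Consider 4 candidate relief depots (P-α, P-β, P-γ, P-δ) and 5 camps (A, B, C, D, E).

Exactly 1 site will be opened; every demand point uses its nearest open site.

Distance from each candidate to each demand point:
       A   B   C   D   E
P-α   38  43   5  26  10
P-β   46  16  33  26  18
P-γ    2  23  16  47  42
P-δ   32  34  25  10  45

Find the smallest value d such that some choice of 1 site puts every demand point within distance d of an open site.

Open {P-α}.
  Farthest demand point is B at distance 43 (to P-α); all others are ≤ 43.
With {P-δ} the worst case is 45.
With {P-β} the worst case is 46.
No size-1 selection achieves below 43.

43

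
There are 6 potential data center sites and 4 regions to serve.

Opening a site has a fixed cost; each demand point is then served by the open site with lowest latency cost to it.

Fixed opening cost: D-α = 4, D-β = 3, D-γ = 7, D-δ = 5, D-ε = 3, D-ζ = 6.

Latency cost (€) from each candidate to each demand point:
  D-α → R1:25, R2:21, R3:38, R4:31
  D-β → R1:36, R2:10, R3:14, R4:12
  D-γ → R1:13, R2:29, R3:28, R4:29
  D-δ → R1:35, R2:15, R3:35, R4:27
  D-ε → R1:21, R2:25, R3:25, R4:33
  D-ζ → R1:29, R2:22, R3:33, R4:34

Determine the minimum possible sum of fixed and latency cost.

Open {D-β, D-γ}: assign each demand point to its cheapest open site.
  R1→D-γ 13, R2→D-β 10, R3→D-β 14, R4→D-β 12
  latency cost 49, fixed 10 → total 59.
Compare {D-β, D-γ, D-ε}: latency cost 49 + fixed 13 = 62.
Compare {D-β, D-ε}: latency cost 57 + fixed 6 = 63.
Compare {D-α, D-β, D-γ}: latency cost 49 + fixed 14 = 63.
All other subsets cost ≥ 62. Minimum total cost: 59.

59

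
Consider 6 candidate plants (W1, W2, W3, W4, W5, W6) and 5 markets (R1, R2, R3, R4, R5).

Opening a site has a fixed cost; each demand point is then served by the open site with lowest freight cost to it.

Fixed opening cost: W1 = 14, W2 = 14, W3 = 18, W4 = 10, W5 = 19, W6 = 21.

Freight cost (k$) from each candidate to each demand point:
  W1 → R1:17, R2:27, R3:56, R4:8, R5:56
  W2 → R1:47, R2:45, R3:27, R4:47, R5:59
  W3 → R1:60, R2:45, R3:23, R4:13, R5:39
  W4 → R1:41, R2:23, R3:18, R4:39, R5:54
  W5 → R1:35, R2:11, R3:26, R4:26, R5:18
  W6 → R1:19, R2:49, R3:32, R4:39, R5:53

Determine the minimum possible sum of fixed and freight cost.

113

Open {W1, W5}: assign each demand point to its cheapest open site.
  R1→W1 17, R2→W5 11, R3→W5 26, R4→W1 8, R5→W5 18
  freight cost 80, fixed 33 → total 113.
Compare {W1, W4, W5}: freight cost 72 + fixed 43 = 115.
Compare {W1, W2, W5}: freight cost 80 + fixed 47 = 127.
Compare {W1, W3, W5}: freight cost 77 + fixed 51 = 128.
All other subsets cost ≥ 115. Minimum total cost: 113.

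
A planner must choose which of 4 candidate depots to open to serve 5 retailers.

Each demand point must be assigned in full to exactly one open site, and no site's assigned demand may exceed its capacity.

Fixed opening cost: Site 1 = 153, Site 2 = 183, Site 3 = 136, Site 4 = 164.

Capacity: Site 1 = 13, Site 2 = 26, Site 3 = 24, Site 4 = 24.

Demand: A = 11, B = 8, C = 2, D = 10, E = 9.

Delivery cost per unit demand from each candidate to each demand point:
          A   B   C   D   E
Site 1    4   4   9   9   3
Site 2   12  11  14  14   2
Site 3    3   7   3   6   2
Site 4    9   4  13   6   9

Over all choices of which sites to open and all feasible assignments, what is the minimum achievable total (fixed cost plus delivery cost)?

Open {Site 3, Site 4}; cheapest assignment that respects the capacities:
  Site 3 (cap 24, load 22): A, C, E — cost 11×3 + 2×3 + 9×2 = 57
  Site 4 (cap 24, load 18): B, D — cost 8×4 + 10×6 = 92
  Shipping 149, fixed 300 → total 449.
  Any other capacity-feasible assignment to {Site 3, Site 4} ships for at least 149.
Compare {Site 2, Site 3}: its best feasible assignment gives total 524.
Compare {Site 1, Site 3, Site 4}: its best feasible assignment gives total 602.
Every other set of open sites that can feasibly serve all demand totals ≥ 524 even under its best assignment. Minimum: 449.

449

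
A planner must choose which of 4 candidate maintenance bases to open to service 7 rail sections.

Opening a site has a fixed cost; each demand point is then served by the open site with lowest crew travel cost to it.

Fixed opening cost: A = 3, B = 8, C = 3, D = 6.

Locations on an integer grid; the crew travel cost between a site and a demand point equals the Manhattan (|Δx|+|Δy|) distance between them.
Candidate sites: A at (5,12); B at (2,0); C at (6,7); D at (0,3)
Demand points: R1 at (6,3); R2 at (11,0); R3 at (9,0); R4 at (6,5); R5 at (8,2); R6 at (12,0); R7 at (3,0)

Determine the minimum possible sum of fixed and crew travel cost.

Open {B, C}: assign each demand point to its cheapest open site.
  R1→C 4, R2→B 9, R3→B 7, R4→C 2, R5→C 7, R6→B 10, R7→B 1
  crew travel cost 40, fixed 11 → total 51.
Compare {A, B, C}: crew travel cost 40 + fixed 14 = 54.
Compare {B, C, D}: crew travel cost 40 + fixed 17 = 57.
Compare {B}: crew travel cost 51 + fixed 8 = 59.
All other subsets cost ≥ 54. Minimum total cost: 51.

51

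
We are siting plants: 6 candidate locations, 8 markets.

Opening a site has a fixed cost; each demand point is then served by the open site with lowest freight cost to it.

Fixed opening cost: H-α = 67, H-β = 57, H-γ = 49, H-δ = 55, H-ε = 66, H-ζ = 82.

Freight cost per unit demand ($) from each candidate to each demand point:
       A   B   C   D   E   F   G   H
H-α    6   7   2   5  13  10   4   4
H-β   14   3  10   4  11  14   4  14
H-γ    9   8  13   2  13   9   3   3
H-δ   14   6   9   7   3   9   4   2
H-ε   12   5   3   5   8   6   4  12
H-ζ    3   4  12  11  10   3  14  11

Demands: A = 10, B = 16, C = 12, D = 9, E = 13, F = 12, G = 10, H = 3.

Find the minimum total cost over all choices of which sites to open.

488

Open {H-α, H-δ, H-ζ}: assign each demand point to its cheapest open site.
  A→H-ζ 10×3=30, B→H-ζ 16×4=64, C→H-α 12×2=24, D→H-α 9×5=45, E→H-δ 13×3=39, F→H-ζ 12×3=36, G→H-α 10×4=40, H→H-δ 3×2=6
  freight cost 284, fixed 204 → total 488.
Compare {H-δ, H-ε, H-ζ}: freight cost 296 + fixed 203 = 499.
Compare {H-α, H-γ, H-δ, H-ζ}: freight cost 247 + fixed 253 = 500.
Compare {H-γ, H-δ, H-ε, H-ζ}: freight cost 259 + fixed 252 = 511.
All other subsets cost ≥ 499. Minimum total cost: 488.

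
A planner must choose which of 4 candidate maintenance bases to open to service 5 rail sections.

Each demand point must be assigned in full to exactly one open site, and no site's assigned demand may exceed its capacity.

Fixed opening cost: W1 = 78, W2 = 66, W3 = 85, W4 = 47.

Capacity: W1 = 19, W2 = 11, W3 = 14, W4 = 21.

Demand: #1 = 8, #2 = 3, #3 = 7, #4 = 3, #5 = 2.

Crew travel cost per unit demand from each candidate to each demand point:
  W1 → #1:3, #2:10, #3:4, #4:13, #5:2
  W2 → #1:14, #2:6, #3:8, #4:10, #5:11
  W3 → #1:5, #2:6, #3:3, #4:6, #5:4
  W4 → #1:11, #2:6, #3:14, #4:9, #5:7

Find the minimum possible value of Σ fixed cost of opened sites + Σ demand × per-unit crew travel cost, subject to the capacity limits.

226

Open {W1, W4}; cheapest assignment that respects the capacities:
  W1 (cap 19, load 17): #1, #3, #5 — cost 8×3 + 7×4 + 2×2 = 56
  W4 (cap 21, load 6): #2, #4 — cost 3×6 + 3×9 = 45
  Shipping 101, fixed 125 → total 226.
  Any other capacity-feasible assignment to {W1, W4} ships for at least 101.
Compare {W1, W2}: its best feasible assignment gives total 248.
Compare {W1, W3}: its best feasible assignment gives total 248.
Every other set of open sites that can feasibly serve all demand totals ≥ 248 even under its best assignment. Minimum: 226.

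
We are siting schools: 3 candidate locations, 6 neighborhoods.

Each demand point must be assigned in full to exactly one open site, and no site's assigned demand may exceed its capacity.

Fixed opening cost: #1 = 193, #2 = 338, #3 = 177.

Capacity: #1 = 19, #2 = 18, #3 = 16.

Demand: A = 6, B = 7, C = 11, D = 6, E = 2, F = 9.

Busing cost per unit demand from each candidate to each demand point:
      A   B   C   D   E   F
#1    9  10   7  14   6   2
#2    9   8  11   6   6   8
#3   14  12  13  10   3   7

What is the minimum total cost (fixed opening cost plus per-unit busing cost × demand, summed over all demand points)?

Open {#1, #2, #3}; cheapest assignment that respects the capacities:
  #1 (cap 19, load 17): A, C — cost 6×9 + 11×7 = 131
  #2 (cap 18, load 13): B, D — cost 7×8 + 6×6 = 92
  #3 (cap 16, load 11): E, F — cost 2×3 + 9×7 = 69
  Shipping 292, fixed 708 → total 1000.
  Any other capacity-feasible assignment to {#1, #2, #3} ships for at least 292.
Total demand is 41 and no other set of sites has combined capacity ≥ 41, so {#1, #2, #3} is the only feasible choice of open sites. Minimum: 1000.

1000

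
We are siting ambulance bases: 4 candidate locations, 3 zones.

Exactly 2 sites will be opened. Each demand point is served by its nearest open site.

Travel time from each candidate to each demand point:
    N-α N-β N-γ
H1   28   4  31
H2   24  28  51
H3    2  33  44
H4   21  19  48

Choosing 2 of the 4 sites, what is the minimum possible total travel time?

37

Open {H1, H3}.
  N-α→H3 2, N-β→H1 4, N-γ→H1 31  ⇒ total 37.
Compare {H1, H4}: total 56.
Compare {H1, H2}: total 59.
No size-2 selection does better; minimum is 37.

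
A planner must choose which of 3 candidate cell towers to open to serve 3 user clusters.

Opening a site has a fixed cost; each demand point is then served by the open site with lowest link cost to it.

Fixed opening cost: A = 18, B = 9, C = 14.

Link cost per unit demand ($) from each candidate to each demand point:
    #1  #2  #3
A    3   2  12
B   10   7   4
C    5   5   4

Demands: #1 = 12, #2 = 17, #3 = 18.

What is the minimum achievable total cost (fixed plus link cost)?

169

Open {A, B}: assign each demand point to its cheapest open site.
  #1→A 12×3=36, #2→A 17×2=34, #3→B 18×4=72
  link cost 142, fixed 27 → total 169.
Compare {A, C}: link cost 142 + fixed 32 = 174.
Compare {A, B, C}: link cost 142 + fixed 41 = 183.
Compare {C}: link cost 217 + fixed 14 = 231.
All other subsets cost ≥ 174. Minimum total cost: 169.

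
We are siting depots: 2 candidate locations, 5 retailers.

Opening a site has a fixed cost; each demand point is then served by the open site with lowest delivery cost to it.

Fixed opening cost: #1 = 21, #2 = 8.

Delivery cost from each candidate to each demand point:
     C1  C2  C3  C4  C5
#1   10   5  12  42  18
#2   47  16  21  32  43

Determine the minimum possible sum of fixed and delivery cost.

Open {#1, #2}: assign each demand point to its cheapest open site.
  C1→#1 10, C2→#1 5, C3→#1 12, C4→#2 32, C5→#1 18
  delivery cost 77, fixed 29 → total 106.
Compare {#1}: delivery cost 87 + fixed 21 = 108.
Compare {#2}: delivery cost 159 + fixed 8 = 167.

106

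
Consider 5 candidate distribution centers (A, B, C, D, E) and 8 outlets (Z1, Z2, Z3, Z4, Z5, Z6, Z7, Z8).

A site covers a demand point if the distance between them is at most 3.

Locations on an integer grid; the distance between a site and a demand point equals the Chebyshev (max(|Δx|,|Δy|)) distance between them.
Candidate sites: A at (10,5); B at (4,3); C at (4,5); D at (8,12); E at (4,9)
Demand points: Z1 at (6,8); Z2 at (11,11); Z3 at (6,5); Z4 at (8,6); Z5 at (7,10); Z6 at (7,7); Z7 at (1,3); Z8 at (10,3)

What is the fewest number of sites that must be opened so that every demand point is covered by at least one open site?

3

Coverage sets (demand points within 3 of each site):
  A: {Z4, Z6, Z8}
  B: {Z3, Z7}
  C: {Z1, Z3, Z6, Z7}
  D: {Z2, Z5}
  E: {Z1, Z5, Z6}
No 2 sites suffice: every size-2 union leaves at least one demand point uncovered.
But {A, C, D} covers everything, so the minimum is 3.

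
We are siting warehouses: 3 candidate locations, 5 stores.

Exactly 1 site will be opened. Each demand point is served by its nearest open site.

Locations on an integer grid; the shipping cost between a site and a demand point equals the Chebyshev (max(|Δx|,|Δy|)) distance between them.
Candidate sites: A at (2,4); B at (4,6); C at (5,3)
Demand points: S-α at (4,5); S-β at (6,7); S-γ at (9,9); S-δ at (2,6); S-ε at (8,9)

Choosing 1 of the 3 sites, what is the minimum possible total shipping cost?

14

Open {B}.
  S-α→B 1, S-β→B 2, S-γ→B 5, S-δ→B 2, S-ε→B 4  ⇒ total 14.
Compare {A}: total 21.
Compare {C}: total 21.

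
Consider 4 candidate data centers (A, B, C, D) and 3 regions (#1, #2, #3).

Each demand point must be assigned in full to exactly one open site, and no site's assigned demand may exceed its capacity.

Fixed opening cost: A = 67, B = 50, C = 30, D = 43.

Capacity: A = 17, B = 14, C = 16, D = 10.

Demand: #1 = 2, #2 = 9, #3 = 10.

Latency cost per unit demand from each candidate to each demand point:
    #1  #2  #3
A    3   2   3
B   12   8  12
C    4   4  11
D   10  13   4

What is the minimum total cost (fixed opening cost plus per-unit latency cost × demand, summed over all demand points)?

Open {C, D}; cheapest assignment that respects the capacities:
  C (cap 16, load 11): #1, #2 — cost 2×4 + 9×4 = 44
  D (cap 10, load 10): #3 — cost 10×4 = 40
  Shipping 84, fixed 73 → total 157.
  Any other capacity-feasible assignment to {C, D} ships for at least 84.
Compare {A, C}: its best feasible assignment gives total 169.
Compare {A, D}: its best feasible assignment gives total 174.
Every other set of open sites that can feasibly serve all demand totals ≥ 169 even under its best assignment. Minimum: 157.

157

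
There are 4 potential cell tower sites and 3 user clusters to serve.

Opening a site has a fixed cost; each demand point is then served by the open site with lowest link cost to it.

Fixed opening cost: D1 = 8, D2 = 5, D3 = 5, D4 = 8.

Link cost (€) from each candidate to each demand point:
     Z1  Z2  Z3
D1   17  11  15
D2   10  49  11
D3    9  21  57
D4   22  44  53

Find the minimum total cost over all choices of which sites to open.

Open {D1, D2}: assign each demand point to its cheapest open site.
  Z1→D2 10, Z2→D1 11, Z3→D2 11
  link cost 32, fixed 13 → total 45.
Compare {D1, D3}: link cost 35 + fixed 13 = 48.
Compare {D1, D2, D3}: link cost 31 + fixed 18 = 49.
Compare {D1}: link cost 43 + fixed 8 = 51.
All other subsets cost ≥ 48. Minimum total cost: 45.

45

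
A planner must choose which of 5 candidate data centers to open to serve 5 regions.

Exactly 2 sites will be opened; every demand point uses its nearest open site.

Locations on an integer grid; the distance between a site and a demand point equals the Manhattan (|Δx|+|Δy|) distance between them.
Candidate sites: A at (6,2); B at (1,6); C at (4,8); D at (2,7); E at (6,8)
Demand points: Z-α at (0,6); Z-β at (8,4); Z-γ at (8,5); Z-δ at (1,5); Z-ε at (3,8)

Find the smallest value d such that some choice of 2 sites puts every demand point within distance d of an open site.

5

Open {A, B}.
  Farthest demand point is Z-γ at distance 5 (to A); all others are ≤ 5.
With {A, D} the worst case is 5.
With {A, C} the worst case is 6.
No size-2 selection achieves below 5.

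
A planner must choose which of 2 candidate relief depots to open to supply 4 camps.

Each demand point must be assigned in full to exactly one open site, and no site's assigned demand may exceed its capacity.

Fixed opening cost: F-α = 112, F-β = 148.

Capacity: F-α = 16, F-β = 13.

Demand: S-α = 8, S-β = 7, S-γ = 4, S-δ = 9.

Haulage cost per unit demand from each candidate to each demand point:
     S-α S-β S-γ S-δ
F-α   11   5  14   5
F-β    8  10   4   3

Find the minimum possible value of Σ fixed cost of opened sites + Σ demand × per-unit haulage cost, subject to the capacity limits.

420

Open {F-α, F-β}; cheapest assignment that respects the capacities:
  F-α (cap 16, load 16): S-β, S-δ — cost 7×5 + 9×5 = 80
  F-β (cap 13, load 12): S-α, S-γ — cost 8×8 + 4×4 = 80
  Shipping 160, fixed 260 → total 420.
  Any other capacity-feasible assignment to {F-α, F-β} ships for at least 160.
Total demand is 28 and no other set of sites has combined capacity ≥ 28, so {F-α, F-β} is the only feasible choice of open sites. Minimum: 420.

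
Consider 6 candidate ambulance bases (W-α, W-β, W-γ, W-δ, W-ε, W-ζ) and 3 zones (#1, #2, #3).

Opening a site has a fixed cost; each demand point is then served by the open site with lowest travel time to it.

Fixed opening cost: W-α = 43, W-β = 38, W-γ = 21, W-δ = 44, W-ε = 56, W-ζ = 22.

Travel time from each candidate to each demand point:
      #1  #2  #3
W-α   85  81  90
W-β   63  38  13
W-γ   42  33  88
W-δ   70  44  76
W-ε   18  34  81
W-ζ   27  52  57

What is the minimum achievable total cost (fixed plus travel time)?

138

Open {W-β, W-ζ}: assign each demand point to its cheapest open site.
  #1→W-ζ 27, #2→W-β 38, #3→W-β 13
  travel time 78, fixed 60 → total 138.
Compare {W-β, W-γ}: travel time 88 + fixed 59 = 147.
Compare {W-β}: travel time 114 + fixed 38 = 152.
Compare {W-β, W-γ, W-ζ}: travel time 73 + fixed 81 = 154.
All other subsets cost ≥ 147. Minimum total cost: 138.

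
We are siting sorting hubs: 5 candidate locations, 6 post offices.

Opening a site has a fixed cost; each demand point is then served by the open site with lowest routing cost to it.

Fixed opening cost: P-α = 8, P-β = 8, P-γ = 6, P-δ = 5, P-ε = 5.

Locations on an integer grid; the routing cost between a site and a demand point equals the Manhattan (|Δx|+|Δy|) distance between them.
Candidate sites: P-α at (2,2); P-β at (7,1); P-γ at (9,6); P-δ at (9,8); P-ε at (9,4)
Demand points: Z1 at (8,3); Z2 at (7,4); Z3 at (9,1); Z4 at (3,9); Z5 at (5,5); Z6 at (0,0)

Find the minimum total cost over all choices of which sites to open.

37

Open {P-α, P-ε}: assign each demand point to its cheapest open site.
  Z1→P-ε 2, Z2→P-ε 2, Z3→P-ε 3, Z4→P-α 8, Z5→P-ε 5, Z6→P-α 4
  routing cost 24, fixed 13 → total 37.
Compare {P-ε}: routing cost 36 + fixed 5 = 41.
Compare {P-α, P-δ, P-ε}: routing cost 23 + fixed 18 = 41.
Compare {P-β}: routing cost 34 + fixed 8 = 42.
All other subsets cost ≥ 41. Minimum total cost: 37.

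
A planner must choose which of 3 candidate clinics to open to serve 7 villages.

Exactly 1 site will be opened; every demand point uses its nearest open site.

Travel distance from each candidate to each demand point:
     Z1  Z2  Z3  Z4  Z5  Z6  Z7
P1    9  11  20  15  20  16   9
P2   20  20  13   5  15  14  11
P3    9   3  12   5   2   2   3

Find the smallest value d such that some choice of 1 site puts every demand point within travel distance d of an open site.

Open {P3}.
  Farthest demand point is Z3 at travel distance 12 (to P3); all others are ≤ 12.
With {P1} the worst case is 20.
With {P2} the worst case is 20.
No size-1 selection achieves below 12.

12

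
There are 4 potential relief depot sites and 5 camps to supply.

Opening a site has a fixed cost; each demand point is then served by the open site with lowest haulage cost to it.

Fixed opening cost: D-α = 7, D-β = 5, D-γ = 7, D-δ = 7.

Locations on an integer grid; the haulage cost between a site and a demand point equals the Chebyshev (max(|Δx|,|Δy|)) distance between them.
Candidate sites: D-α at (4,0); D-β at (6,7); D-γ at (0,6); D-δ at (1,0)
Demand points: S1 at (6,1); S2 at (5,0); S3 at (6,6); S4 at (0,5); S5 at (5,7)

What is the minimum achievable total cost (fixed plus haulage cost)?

Open {D-α, D-β}: assign each demand point to its cheapest open site.
  S1→D-α 2, S2→D-α 1, S3→D-β 1, S4→D-α 5, S5→D-β 1
  haulage cost 10, fixed 12 → total 22.
Compare {D-α, D-β, D-γ}: haulage cost 6 + fixed 19 = 25.
Compare {D-β}: haulage cost 21 + fixed 5 = 26.
Compare {D-β, D-γ}: haulage cost 15 + fixed 12 = 27.
All other subsets cost ≥ 25. Minimum total cost: 22.

22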